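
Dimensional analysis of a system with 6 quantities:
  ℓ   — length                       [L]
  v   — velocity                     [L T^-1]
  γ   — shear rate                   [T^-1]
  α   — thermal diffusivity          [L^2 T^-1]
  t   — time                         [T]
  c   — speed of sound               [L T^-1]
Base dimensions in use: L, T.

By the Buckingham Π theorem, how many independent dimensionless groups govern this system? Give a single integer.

Exponent matrix [L,T] × [ℓ,v,γ,α,t,c]:
  L: [ 1  1  0  2  0  1]
  T: [ 0 -1 -1 -1  1 -1]
Row reduction gives pivot columns ℓ,v; rank = 2
Π count = n − r = 6 − 2 = 4

4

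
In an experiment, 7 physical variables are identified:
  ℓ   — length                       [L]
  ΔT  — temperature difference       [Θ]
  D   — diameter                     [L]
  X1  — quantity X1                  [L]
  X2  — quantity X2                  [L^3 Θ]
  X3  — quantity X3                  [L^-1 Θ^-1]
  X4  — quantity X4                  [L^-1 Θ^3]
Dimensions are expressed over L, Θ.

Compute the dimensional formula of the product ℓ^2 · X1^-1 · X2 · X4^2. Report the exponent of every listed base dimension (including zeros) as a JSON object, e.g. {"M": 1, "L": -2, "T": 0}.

{"L": 2, "Θ": 7}

Write exponents as rows L,Θ / cols ℓ,ΔT,D,X1,X2,X3,X4:
  L: [ 1  0  1  1  3 -1 -1]
  Θ: [ 0  1  0  0  1 -1  3]
  [L]: (2)·1+(-1)·1+(1)·3+(2)·-1 = 2
  [Θ]: (2)·0+(-1)·0+(1)·1+(2)·3 = 7
⇒ L^2 Θ^7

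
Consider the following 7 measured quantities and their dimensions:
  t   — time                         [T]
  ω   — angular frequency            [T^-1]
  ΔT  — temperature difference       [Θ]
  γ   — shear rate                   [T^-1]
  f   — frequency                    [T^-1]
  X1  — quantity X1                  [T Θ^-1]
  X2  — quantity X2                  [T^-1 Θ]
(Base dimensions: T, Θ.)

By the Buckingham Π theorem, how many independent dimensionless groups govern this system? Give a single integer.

Write exponents as rows T,Θ / cols t,ω,ΔT,γ,f,X1,X2:
  T: [ 1 -1  0 -1 -1  1 -1]
  Θ: [ 0  0  1  0  0 -1  1]
Row reduction gives pivot columns t,ΔT; rank = 2
7 vars − rank 2 = 5 Π groups

5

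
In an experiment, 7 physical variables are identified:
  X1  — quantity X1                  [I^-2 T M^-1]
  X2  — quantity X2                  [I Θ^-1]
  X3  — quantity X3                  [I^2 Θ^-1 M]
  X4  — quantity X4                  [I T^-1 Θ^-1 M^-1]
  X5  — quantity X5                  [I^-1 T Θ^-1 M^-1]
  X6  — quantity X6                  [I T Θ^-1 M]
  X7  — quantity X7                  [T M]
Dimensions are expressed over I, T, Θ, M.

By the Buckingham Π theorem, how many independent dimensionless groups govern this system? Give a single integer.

Exponent matrix [I,T,Θ,M] × [X1,X2,X3,X4,X5,X6,X7]:
  I: [-2  1  2  1 -1  1  0]
  T: [ 1  0  0 -1  1  1  1]
  Θ: [ 0 -1 -1 -1 -1 -1  0]
  M: [-1  0  1 -1 -1  1  1]
RREF → pivots at {X1,X2,X3} ⇒ r = 3
n=7, r=3 ⇒ 4 dimensionless groups

4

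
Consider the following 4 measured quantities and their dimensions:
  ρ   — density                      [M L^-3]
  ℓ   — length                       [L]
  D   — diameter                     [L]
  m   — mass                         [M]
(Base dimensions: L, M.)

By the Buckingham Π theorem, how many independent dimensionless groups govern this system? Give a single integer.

Dimensional matrix (L×M by ρ×ℓ×D×m):
  L: [-3  1  1  0]
  M: [ 1  0  0  1]
Echelon form has 2 nonzero rows (pivots: ρ,ℓ)
4 vars − rank 2 = 2 Π groups

2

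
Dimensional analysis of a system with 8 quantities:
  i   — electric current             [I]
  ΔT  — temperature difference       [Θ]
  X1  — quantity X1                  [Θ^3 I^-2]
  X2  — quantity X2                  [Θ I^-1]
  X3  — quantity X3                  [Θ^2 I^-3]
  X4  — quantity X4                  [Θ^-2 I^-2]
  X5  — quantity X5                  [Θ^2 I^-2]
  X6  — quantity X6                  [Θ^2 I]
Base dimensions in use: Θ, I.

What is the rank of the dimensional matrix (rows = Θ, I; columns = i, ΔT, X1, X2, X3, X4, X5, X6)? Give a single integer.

Exponent matrix [Θ,I] × [i,ΔT,X1,X2,X3,X4,X5,X6]:
  Θ: [ 0  1  3  1  2 -2  2  2]
  I: [ 1  0 -2 -1 -3 -2 -2  1]
Row reduction gives pivot columns i,ΔT; rank = 2

2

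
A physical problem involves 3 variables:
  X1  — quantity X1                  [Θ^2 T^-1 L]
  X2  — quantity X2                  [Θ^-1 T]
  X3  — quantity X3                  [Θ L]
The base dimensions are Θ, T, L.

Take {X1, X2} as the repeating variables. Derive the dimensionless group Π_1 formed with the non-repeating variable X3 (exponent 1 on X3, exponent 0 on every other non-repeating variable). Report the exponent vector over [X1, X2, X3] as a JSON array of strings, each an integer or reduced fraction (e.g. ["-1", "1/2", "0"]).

Write exponents as rows Θ,T,L / cols X1,X2,X3:
  Θ: [ 2 -1  1]
  T: [-1  1  0]
  L: [ 1  0  1]
RREF → pivots at {X1,X2} ⇒ r = 2
Repeat: X1,X2; free: X3
RREF:
  r0: [   1    0    1]
  r1: [   0    1    1]
  r2: [   0    0    0]
Fix exponent of X3 at 1; solve each RREF row for its pivot's exponent:
  r0: exp(X1) + (1)·1 = 0 ⇒ exp(X1) = -1
  r1: exp(X2) + (1)·1 = 0 ⇒ exp(X2) = -1
Π_1 = X1^-1 · X2^-1 · X3

["-1", "-1", "1"]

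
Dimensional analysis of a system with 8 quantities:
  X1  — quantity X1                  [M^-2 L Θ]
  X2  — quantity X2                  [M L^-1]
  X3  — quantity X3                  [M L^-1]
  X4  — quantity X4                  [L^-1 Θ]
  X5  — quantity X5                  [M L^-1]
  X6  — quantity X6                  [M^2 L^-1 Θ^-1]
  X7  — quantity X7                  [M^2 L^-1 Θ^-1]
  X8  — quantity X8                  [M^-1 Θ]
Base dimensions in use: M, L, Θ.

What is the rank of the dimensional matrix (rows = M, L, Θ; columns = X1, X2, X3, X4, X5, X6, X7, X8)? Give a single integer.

Exponent matrix [M,L,Θ] × [X1,X2,X3,X4,X5,X6,X7,X8]:
  M: [-2  1  1  0  1  2  2 -1]
  L: [ 1 -1 -1 -1 -1 -1 -1  0]
  Θ: [ 1  0  0  1  0 -1 -1  1]
RREF → pivots at {X1,X2} ⇒ r = 2

2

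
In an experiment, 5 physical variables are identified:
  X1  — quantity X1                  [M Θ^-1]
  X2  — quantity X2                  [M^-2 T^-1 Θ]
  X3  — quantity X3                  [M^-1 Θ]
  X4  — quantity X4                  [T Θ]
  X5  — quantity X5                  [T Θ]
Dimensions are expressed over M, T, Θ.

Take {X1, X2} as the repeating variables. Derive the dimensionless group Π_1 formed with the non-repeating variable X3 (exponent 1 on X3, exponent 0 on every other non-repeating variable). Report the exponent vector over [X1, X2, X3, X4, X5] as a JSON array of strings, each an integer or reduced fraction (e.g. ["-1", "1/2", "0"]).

["1", "0", "1", "0", "0"]

Dimensional matrix (M×T×Θ by X1×X2×X3×X4×X5):
  M: [ 1 -2 -1  0  0]
  T: [ 0 -1  0  1  1]
  Θ: [-1  1  1  1  1]
Echelon form has 2 nonzero rows (pivots: X1,X2)
Pivot set = {X1,X2}, free = {X3,X4,X5}
RREF:
  r0: [   1    0   -1   -2   -2]
  r1: [   0    1    0   -1   -1]
  r2: [   0    0    0    0    0]
Fix exponent of X3 at 1, X4 at 0, X5 at 0; solve each RREF row for its pivot's exponent:
  r0: exp(X1) + (-1)·1 = 0 ⇒ exp(X1) = 1
  r1: exp(X2) + (0)·1 = 0 ⇒ exp(X2) = 0
Π_1 = X1 · X3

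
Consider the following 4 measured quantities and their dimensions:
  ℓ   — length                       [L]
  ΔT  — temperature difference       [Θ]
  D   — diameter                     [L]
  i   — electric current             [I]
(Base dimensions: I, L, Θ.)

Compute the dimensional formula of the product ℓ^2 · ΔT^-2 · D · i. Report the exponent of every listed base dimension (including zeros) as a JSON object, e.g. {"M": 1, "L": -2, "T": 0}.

{"I": 1, "L": 3, "Θ": -2}

Write exponents as rows I,L,Θ / cols ℓ,ΔT,D,i:
  I: [ 0  0  0  1]
  L: [ 1  0  1  0]
  Θ: [ 0  1  0  0]
  [I]: (2)·0+(-2)·0+(1)·0+(1)·1 = 1
  [L]: (2)·1+(-2)·0+(1)·1+(1)·0 = 3
  [Θ]: (2)·0+(-2)·1+(1)·0+(1)·0 = -2
⇒ I L^3 Θ^-2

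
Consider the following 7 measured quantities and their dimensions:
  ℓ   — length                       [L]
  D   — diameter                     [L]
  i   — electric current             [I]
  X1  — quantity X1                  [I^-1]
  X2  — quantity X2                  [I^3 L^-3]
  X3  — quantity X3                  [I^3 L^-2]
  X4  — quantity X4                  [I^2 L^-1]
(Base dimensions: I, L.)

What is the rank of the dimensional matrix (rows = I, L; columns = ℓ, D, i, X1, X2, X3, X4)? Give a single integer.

Dimensional matrix (I×L by ℓ×D×i×X1×X2×X3×X4):
  I: [ 0  0  1 -1  3  3  2]
  L: [ 1  1  0  0 -3 -2 -1]
Row reduction gives pivot columns ℓ,i; rank = 2

2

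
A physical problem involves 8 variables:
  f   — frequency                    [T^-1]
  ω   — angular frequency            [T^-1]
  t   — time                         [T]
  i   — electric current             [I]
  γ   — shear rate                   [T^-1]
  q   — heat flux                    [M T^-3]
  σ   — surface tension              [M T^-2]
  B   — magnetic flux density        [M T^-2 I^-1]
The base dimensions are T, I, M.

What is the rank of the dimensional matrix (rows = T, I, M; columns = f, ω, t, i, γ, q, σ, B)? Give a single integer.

Exponent matrix [T,I,M] × [f,ω,t,i,γ,q,σ,B]:
  T: [-1 -1  1  0 -1 -3 -2 -2]
  I: [ 0  0  0  1  0  0  0 -1]
  M: [ 0  0  0  0  0  1  1  1]
RREF → pivots at {f,i,q} ⇒ r = 3

3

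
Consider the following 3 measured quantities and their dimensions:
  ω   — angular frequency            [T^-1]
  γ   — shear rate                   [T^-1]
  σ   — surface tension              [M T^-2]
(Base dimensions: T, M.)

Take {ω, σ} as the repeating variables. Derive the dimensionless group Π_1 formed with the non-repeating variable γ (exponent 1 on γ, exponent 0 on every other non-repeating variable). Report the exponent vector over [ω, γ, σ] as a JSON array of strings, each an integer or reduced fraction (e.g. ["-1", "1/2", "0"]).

["-1", "1", "0"]

Dimensional matrix (T×M by ω×γ×σ):
  T: [-1 -1 -2]
  M: [ 0  0  1]
Echelon form has 2 nonzero rows (pivots: ω,σ)
Repeat: ω,σ; free: γ
RREF:
  r0: [   1    1    0]
  r1: [   0    0    1]
Fix exponent of γ at 1; solve each RREF row for its pivot's exponent:
  r0: exp(ω) + (1)·1 = 0 ⇒ exp(ω) = -1
  r1: exp(σ) + (0)·1 = 0 ⇒ exp(σ) = 0
Π_1 = ω^-1 · γ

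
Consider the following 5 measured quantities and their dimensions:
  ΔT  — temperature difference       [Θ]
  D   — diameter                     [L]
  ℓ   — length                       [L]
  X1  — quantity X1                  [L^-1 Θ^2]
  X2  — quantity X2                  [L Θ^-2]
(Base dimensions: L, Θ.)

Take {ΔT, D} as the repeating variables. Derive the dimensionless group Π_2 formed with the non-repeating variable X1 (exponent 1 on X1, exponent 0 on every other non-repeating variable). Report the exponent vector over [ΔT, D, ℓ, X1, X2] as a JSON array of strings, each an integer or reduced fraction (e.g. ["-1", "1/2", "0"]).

["-2", "1", "0", "1", "0"]

Exponent matrix [L,Θ] × [ΔT,D,ℓ,X1,X2]:
  L: [ 0  1  1 -1  1]
  Θ: [ 1  0  0  2 -2]
Row reduction gives pivot columns ΔT,D; rank = 2
Repeat: ΔT,D; free: ℓ,X1,X2
RREF:
  r0: [   1    0    0    2   -2]
  r1: [   0    1    1   -1    1]
Fix exponent of X1 at 1, ℓ at 0, X2 at 0; solve each RREF row for its pivot's exponent:
  r0: exp(ΔT) + (2)·1 = 0 ⇒ exp(ΔT) = -2
  r1: exp(D) + (-1)·1 = 0 ⇒ exp(D) = 1
Π_2 = ΔT^-2 · D · X1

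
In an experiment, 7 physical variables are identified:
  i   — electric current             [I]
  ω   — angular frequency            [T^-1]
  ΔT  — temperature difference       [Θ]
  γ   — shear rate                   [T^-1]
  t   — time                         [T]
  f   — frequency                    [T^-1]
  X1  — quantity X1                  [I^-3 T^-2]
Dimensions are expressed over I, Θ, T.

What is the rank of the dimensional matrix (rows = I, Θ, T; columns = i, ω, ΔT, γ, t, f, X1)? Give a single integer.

Exponent matrix [I,Θ,T] × [i,ω,ΔT,γ,t,f,X1]:
  I: [ 1  0  0  0  0  0 -3]
  Θ: [ 0  0  1  0  0  0  0]
  T: [ 0 -1  0 -1  1 -1 -2]
Row reduction gives pivot columns i,ω,ΔT; rank = 3

3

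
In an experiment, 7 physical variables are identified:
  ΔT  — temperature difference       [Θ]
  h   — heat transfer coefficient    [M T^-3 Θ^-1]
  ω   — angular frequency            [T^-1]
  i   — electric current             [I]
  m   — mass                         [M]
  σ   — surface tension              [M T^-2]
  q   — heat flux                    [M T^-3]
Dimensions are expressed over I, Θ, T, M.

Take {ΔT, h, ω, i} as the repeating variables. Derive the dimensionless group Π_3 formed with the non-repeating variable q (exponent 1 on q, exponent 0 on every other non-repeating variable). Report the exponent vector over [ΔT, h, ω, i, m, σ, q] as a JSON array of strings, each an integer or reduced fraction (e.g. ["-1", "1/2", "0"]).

["-1", "-1", "0", "0", "0", "0", "1"]

Exponent matrix [I,Θ,T,M] × [ΔT,h,ω,i,m,σ,q]:
  I: [ 0  0  0  1  0  0  0]
  Θ: [ 1 -1  0  0  0  0  0]
  T: [ 0 -3 -1  0  0 -2 -3]
  M: [ 0  1  0  0  1  1  1]
RREF → pivots at {ΔT,h,ω,i} ⇒ r = 4
Pivot set = {ΔT,h,ω,i}, free = {m,σ,q}
RREF:
  r0: [   1    0    0    0    1    1    1]
  r1: [   0    1    0    0    1    1    1]
  r2: [   0    0    1    0   -3   -1    0]
  r3: [   0    0    0    1    0    0    0]
Fix exponent of q at 1, m at 0, σ at 0; solve each RREF row for its pivot's exponent:
  r0: exp(ΔT) + (1)·1 = 0 ⇒ exp(ΔT) = -1
  r1: exp(h) + (1)·1 = 0 ⇒ exp(h) = -1
  r2: exp(ω) + (0)·1 = 0 ⇒ exp(ω) = 0
  r3: exp(i) + (0)·1 = 0 ⇒ exp(i) = 0
Π_3 = ΔT^-1 · h^-1 · q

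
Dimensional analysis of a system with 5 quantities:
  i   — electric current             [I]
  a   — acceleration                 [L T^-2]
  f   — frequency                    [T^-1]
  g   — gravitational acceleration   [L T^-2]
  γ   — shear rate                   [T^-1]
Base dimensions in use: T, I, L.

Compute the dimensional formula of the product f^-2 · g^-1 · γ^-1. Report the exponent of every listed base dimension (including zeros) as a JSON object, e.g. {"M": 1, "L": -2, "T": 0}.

{"T": 5, "I": 0, "L": -1}

Exponent matrix [T,I,L] × [i,a,f,g,γ]:
  T: [ 0 -2 -1 -2 -1]
  I: [ 1  0  0  0  0]
  L: [ 0  1  0  1  0]
  [T]: (-2)·-1+(-1)·-2+(-1)·-1 = 5
  [I]: (-2)·0+(-1)·0+(-1)·0 = 0
  [L]: (-2)·0+(-1)·1+(-1)·0 = -1
⇒ T^5 L^-1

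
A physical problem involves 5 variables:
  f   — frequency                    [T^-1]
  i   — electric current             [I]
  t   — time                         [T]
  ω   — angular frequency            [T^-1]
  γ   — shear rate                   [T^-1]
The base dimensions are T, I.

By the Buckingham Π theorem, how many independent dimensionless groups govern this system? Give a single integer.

3

Dimensional matrix (T×I by f×i×t×ω×γ):
  T: [-1  0  1 -1 -1]
  I: [ 0  1  0  0  0]
RREF → pivots at {f,i} ⇒ r = 2
n=5, r=2 ⇒ 3 dimensionless groups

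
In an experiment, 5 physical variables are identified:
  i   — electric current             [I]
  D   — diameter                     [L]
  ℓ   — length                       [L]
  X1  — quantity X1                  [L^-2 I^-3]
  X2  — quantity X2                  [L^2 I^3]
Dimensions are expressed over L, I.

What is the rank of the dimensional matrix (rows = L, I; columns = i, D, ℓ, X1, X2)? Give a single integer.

Write exponents as rows L,I / cols i,D,ℓ,X1,X2:
  L: [ 0  1  1 -2  2]
  I: [ 1  0  0 -3  3]
RREF → pivots at {i,D} ⇒ r = 2

2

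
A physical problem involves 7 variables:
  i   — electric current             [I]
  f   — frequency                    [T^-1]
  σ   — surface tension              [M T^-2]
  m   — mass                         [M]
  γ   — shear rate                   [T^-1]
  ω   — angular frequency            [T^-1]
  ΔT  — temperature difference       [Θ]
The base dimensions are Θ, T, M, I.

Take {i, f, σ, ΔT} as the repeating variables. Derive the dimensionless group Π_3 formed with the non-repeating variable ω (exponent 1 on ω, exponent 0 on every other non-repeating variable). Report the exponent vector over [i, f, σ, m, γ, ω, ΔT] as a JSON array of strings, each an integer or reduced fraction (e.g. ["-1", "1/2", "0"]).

["0", "-1", "0", "0", "0", "1", "0"]

Write exponents as rows Θ,T,M,I / cols i,f,σ,m,γ,ω,ΔT:
  Θ: [ 0  0  0  0  0  0  1]
  T: [ 0 -1 -2  0 -1 -1  0]
  M: [ 0  0  1  1  0  0  0]
  I: [ 1  0  0  0  0  0  0]
Echelon form has 4 nonzero rows (pivots: i,f,σ,ΔT)
Repeat: i,f,σ,ΔT; free: m,γ,ω
RREF:
  r0: [   1    0    0    0    0    0    0]
  r1: [   0    1    0   -2    1    1    0]
  r2: [   0    0    1    1    0    0    0]
  r3: [   0    0    0    0    0    0    1]
Fix exponent of ω at 1, m at 0, γ at 0; solve each RREF row for its pivot's exponent:
  r0: exp(i) + (0)·1 = 0 ⇒ exp(i) = 0
  r1: exp(f) + (1)·1 = 0 ⇒ exp(f) = -1
  r2: exp(σ) + (0)·1 = 0 ⇒ exp(σ) = 0
  r3: exp(ΔT) + (0)·1 = 0 ⇒ exp(ΔT) = 0
Π_3 = f^-1 · ω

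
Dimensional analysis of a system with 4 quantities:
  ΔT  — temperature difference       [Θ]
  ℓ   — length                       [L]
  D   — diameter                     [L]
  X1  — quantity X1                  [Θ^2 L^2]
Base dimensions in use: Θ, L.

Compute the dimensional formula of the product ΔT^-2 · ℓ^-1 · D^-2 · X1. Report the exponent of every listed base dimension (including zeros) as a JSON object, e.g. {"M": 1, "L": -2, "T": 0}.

Exponent matrix [Θ,L] × [ΔT,ℓ,D,X1]:
  Θ: [ 1  0  0  2]
  L: [ 0  1  1  2]
  [Θ]: (-2)·1+(-1)·0+(-2)·0+(1)·2 = 0
  [L]: (-2)·0+(-1)·1+(-2)·1+(1)·2 = -1
⇒ L^-1

{"Θ": 0, "L": -1}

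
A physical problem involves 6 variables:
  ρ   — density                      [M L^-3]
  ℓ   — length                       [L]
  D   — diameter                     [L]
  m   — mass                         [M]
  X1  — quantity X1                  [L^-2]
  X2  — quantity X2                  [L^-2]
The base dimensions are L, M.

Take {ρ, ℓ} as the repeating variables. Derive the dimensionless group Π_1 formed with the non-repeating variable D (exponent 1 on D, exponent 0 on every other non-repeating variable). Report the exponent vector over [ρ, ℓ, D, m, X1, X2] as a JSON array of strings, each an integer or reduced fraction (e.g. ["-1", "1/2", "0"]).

Exponent matrix [L,M] × [ρ,ℓ,D,m,X1,X2]:
  L: [-3  1  1  0 -2 -2]
  M: [ 1  0  0  1  0  0]
RREF → pivots at {ρ,ℓ} ⇒ r = 2
Pivot set = {ρ,ℓ}, free = {D,m,X1,X2}
RREF:
  r0: [   1    0    0    1    0    0]
  r1: [   0    1    1    3   -2   -2]
Fix exponent of D at 1, m at 0, X1 at 0, X2 at 0; solve each RREF row for its pivot's exponent:
  r0: exp(ρ) + (0)·1 = 0 ⇒ exp(ρ) = 0
  r1: exp(ℓ) + (1)·1 = 0 ⇒ exp(ℓ) = -1
Π_1 = ℓ^-1 · D

["0", "-1", "1", "0", "0", "0"]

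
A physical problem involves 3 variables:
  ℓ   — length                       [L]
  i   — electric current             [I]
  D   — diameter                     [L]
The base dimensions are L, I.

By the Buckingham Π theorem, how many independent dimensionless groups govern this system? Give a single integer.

1

Dimensional matrix (L×I by ℓ×i×D):
  L: [ 1  0  1]
  I: [ 0  1  0]
Echelon form has 2 nonzero rows (pivots: ℓ,i)
n=3, r=2 ⇒ 1 dimensionless group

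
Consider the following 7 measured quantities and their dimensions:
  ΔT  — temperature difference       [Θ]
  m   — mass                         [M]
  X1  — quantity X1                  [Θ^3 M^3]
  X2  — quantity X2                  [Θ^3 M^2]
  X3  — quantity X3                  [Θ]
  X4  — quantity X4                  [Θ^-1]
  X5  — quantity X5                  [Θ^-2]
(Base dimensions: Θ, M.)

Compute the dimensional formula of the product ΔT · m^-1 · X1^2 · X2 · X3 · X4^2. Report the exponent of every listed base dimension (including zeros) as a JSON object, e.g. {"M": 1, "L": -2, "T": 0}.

Exponent matrix [Θ,M] × [ΔT,m,X1,X2,X3,X4,X5]:
  Θ: [ 1  0  3  3  1 -1 -2]
  M: [ 0  1  3  2  0  0  0]
  [Θ]: (1)·1+(-1)·0+(2)·3+(1)·3+(1)·1+(2)·-1 = 9
  [M]: (1)·0+(-1)·1+(2)·3+(1)·2+(1)·0+(2)·0 = 7
⇒ Θ^9 M^7

{"Θ": 9, "M": 7}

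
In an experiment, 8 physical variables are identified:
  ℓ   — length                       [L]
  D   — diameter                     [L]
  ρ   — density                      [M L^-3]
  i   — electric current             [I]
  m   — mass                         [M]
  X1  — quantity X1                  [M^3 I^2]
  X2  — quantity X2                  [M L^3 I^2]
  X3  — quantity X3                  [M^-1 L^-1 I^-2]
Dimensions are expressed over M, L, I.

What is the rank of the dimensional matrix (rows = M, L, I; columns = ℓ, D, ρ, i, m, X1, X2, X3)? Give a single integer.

Dimensional matrix (M×L×I by ℓ×D×ρ×i×m×X1×X2×X3):
  M: [ 0  0  1  0  1  3  1 -1]
  L: [ 1  1 -3  0  0  0  3 -1]
  I: [ 0  0  0  1  0  2  2 -2]
Row reduction gives pivot columns ℓ,ρ,i; rank = 3

3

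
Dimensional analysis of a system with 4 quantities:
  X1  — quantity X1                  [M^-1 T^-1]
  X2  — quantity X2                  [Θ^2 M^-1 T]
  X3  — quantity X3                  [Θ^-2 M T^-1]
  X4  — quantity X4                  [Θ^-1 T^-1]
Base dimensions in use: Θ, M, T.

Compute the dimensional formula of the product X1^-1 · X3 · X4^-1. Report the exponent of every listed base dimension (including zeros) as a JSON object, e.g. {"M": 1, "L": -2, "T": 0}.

Write exponents as rows Θ,M,T / cols X1,X2,X3,X4:
  Θ: [ 0  2 -2 -1]
  M: [-1 -1  1  0]
  T: [-1  1 -1 -1]
  [Θ]: (-1)·0+(1)·-2+(-1)·-1 = -1
  [M]: (-1)·-1+(1)·1+(-1)·0 = 2
  [T]: (-1)·-1+(1)·-1+(-1)·-1 = 1
⇒ Θ^-1 M^2 T

{"Θ": -1, "M": 2, "T": 1}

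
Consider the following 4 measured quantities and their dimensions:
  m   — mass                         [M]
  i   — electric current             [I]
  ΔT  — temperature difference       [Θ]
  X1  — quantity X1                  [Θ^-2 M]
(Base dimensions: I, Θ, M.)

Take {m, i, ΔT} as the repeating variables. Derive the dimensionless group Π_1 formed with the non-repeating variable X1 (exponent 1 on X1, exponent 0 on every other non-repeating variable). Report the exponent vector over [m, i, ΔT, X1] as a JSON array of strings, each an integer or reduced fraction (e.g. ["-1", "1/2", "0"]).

["-1", "0", "2", "1"]

Write exponents as rows I,Θ,M / cols m,i,ΔT,X1:
  I: [ 0  1  0  0]
  Θ: [ 0  0  1 -2]
  M: [ 1  0  0  1]
Echelon form has 3 nonzero rows (pivots: m,i,ΔT)
Repeat: m,i,ΔT; free: X1
RREF:
  r0: [   1    0    0    1]
  r1: [   0    1    0    0]
  r2: [   0    0    1   -2]
Fix exponent of X1 at 1; solve each RREF row for its pivot's exponent:
  r0: exp(m) + (1)·1 = 0 ⇒ exp(m) = -1
  r1: exp(i) + (0)·1 = 0 ⇒ exp(i) = 0
  r2: exp(ΔT) + (-2)·1 = 0 ⇒ exp(ΔT) = 2
Π_1 = m^-1 · ΔT^2 · X1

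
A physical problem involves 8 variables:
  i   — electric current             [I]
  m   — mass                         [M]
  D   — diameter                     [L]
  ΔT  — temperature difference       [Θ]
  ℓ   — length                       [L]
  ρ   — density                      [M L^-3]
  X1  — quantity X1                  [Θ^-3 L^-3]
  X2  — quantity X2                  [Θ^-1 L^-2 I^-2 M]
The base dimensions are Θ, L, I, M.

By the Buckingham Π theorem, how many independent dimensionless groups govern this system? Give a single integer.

4

Write exponents as rows Θ,L,I,M / cols i,m,D,ΔT,ℓ,ρ,X1,X2:
  Θ: [ 0  0  0  1  0  0 -3 -1]
  L: [ 0  0  1  0  1 -3 -3 -2]
  I: [ 1  0  0  0  0  0  0 -2]
  M: [ 0  1  0  0  0  1  0  1]
Echelon form has 4 nonzero rows (pivots: i,m,D,ΔT)
n=8, r=4 ⇒ 4 dimensionless groups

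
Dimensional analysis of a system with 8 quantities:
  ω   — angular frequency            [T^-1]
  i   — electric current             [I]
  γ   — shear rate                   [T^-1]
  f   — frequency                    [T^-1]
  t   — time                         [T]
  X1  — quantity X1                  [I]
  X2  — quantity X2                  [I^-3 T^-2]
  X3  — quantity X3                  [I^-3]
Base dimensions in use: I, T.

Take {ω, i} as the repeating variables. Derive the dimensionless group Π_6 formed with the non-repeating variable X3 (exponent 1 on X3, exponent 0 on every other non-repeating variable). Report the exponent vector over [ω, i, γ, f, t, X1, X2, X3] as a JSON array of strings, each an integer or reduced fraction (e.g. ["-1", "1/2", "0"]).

["0", "3", "0", "0", "0", "0", "0", "1"]

Exponent matrix [I,T] × [ω,i,γ,f,t,X1,X2,X3]:
  I: [ 0  1  0  0  0  1 -3 -3]
  T: [-1  0 -1 -1  1  0 -2  0]
Echelon form has 2 nonzero rows (pivots: ω,i)
Repeat: ω,i; free: γ,f,t,X1,X2,X3
RREF:
  r0: [   1    0    1    1   -1    0    2    0]
  r1: [   0    1    0    0    0    1   -3   -3]
Fix exponent of X3 at 1, γ at 0, f at 0, t at 0, X1 at 0, X2 at 0; solve each RREF row for its pivot's exponent:
  r0: exp(ω) + (0)·1 = 0 ⇒ exp(ω) = 0
  r1: exp(i) + (-3)·1 = 0 ⇒ exp(i) = 3
Π_6 = i^3 · X3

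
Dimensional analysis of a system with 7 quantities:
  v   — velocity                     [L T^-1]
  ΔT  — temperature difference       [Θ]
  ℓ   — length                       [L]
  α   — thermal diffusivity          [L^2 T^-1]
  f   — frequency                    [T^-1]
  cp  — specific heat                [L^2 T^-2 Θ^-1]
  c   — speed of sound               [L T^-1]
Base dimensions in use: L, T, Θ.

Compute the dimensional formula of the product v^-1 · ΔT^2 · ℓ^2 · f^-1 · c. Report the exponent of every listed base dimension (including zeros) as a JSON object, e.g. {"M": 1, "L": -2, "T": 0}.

{"L": 2, "T": 1, "Θ": 2}

Dimensional matrix (L×T×Θ by v×ΔT×ℓ×α×f×cp×c):
  L: [ 1  0  1  2  0  2  1]
  T: [-1  0  0 -1 -1 -2 -1]
  Θ: [ 0  1  0  0  0 -1  0]
  [L]: (-1)·1+(2)·0+(2)·1+(-1)·0+(1)·1 = 2
  [T]: (-1)·-1+(2)·0+(2)·0+(-1)·-1+(1)·-1 = 1
  [Θ]: (-1)·0+(2)·1+(2)·0+(-1)·0+(1)·0 = 2
⇒ L^2 T Θ^2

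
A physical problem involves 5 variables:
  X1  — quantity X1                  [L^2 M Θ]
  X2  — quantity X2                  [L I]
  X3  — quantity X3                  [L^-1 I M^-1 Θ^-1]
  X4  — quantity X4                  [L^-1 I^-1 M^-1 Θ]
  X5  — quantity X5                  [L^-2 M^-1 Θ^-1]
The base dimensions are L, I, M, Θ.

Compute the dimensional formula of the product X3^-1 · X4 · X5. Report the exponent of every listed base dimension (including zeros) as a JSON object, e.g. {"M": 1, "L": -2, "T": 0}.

{"L": -2, "I": -2, "M": -1, "Θ": 1}

Write exponents as rows L,I,M,Θ / cols X1,X2,X3,X4,X5:
  L: [ 2  1 -1 -1 -2]
  I: [ 0  1  1 -1  0]
  M: [ 1  0 -1 -1 -1]
  Θ: [ 1  0 -1  1 -1]
  [L]: (-1)·-1+(1)·-1+(1)·-2 = -2
  [I]: (-1)·1+(1)·-1+(1)·0 = -2
  [M]: (-1)·-1+(1)·-1+(1)·-1 = -1
  [Θ]: (-1)·-1+(1)·1+(1)·-1 = 1
⇒ L^-2 I^-2 M^-1 Θ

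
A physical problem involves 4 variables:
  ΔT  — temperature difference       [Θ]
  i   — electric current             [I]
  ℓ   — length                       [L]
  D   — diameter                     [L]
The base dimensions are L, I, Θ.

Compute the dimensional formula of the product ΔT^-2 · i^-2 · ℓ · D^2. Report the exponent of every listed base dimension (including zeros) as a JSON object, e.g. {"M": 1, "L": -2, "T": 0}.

{"L": 3, "I": -2, "Θ": -2}

Exponent matrix [L,I,Θ] × [ΔT,i,ℓ,D]:
  L: [ 0  0  1  1]
  I: [ 0  1  0  0]
  Θ: [ 1  0  0  0]
  [L]: (-2)·0+(-2)·0+(1)·1+(2)·1 = 3
  [I]: (-2)·0+(-2)·1+(1)·0+(2)·0 = -2
  [Θ]: (-2)·1+(-2)·0+(1)·0+(2)·0 = -2
⇒ L^3 I^-2 Θ^-2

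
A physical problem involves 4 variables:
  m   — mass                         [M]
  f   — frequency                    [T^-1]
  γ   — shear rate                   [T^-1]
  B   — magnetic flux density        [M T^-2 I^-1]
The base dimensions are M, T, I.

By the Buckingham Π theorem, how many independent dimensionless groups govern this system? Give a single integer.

1

Write exponents as rows M,T,I / cols m,f,γ,B:
  M: [ 1  0  0  1]
  T: [ 0 -1 -1 -2]
  I: [ 0  0  0 -1]
Row reduction gives pivot columns m,f,B; rank = 3
n=4, r=3 ⇒ 1 dimensionless group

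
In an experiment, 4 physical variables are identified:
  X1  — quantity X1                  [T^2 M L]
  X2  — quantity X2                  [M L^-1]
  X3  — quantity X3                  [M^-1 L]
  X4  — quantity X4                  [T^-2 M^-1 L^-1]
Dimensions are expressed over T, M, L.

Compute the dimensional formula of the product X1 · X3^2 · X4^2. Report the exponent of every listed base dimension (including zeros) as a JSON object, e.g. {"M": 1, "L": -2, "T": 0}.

Write exponents as rows T,M,L / cols X1,X2,X3,X4:
  T: [ 2  0  0 -2]
  M: [ 1  1 -1 -1]
  L: [ 1 -1  1 -1]
  [T]: (1)·2+(2)·0+(2)·-2 = -2
  [M]: (1)·1+(2)·-1+(2)·-1 = -3
  [L]: (1)·1+(2)·1+(2)·-1 = 1
⇒ T^-2 M^-3 L

{"T": -2, "M": -3, "L": 1}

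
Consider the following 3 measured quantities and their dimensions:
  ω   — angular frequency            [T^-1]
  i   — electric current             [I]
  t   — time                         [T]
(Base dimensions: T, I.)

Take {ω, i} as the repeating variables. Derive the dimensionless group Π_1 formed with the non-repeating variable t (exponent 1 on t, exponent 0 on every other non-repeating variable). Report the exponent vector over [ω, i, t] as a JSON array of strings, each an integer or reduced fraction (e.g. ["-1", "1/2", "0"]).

Write exponents as rows T,I / cols ω,i,t:
  T: [-1  0  1]
  I: [ 0  1  0]
RREF → pivots at {ω,i} ⇒ r = 2
Repeat: ω,i; free: t
RREF:
  r0: [   1    0   -1]
  r1: [   0    1    0]
Fix exponent of t at 1; solve each RREF row for its pivot's exponent:
  r0: exp(ω) + (-1)·1 = 0 ⇒ exp(ω) = 1
  r1: exp(i) + (0)·1 = 0 ⇒ exp(i) = 0
Π_1 = ω · t

["1", "0", "1"]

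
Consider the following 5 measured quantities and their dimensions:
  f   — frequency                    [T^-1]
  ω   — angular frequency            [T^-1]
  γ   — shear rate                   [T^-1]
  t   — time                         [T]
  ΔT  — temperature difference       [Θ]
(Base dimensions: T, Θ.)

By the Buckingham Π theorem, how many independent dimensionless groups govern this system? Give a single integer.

Dimensional matrix (T×Θ by f×ω×γ×t×ΔT):
  T: [-1 -1 -1  1  0]
  Θ: [ 0  0  0  0  1]
Row reduction gives pivot columns f,ΔT; rank = 2
Π count = n − r = 5 − 2 = 3

3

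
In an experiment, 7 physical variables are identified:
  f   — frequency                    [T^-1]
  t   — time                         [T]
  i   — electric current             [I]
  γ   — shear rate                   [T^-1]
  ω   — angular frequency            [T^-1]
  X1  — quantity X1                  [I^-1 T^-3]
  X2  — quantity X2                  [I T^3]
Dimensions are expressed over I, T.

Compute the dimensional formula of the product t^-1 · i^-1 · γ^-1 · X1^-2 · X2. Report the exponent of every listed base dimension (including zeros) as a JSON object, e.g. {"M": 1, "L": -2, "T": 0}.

{"I": 2, "T": 9}

Exponent matrix [I,T] × [f,t,i,γ,ω,X1,X2]:
  I: [ 0  0  1  0  0 -1  1]
  T: [-1  1  0 -1 -1 -3  3]
  [I]: (-1)·0+(-1)·1+(-1)·0+(-2)·-1+(1)·1 = 2
  [T]: (-1)·1+(-1)·0+(-1)·-1+(-2)·-3+(1)·3 = 9
⇒ I^2 T^9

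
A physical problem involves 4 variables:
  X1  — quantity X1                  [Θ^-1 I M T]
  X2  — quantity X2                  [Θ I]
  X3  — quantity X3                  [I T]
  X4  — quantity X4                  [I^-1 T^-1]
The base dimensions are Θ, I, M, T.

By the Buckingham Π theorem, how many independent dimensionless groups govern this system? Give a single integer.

1

Write exponents as rows Θ,I,M,T / cols X1,X2,X3,X4:
  Θ: [-1  1  0  0]
  I: [ 1  1  1 -1]
  M: [ 1  0  0  0]
  T: [ 1  0  1 -1]
RREF → pivots at {X1,X2,X3} ⇒ r = 3
Π count = n − r = 4 − 3 = 1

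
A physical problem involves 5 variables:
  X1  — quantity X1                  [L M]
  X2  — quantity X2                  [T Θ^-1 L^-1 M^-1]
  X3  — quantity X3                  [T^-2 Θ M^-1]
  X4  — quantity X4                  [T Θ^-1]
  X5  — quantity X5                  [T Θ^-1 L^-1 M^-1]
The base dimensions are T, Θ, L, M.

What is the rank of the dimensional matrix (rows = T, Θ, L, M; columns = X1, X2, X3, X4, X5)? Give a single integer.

3

Exponent matrix [T,Θ,L,M] × [X1,X2,X3,X4,X5]:
  T: [ 0  1 -2  1  1]
  Θ: [ 0 -1  1 -1 -1]
  L: [ 1 -1  0  0 -1]
  M: [ 1 -1 -1  0 -1]
Echelon form has 3 nonzero rows (pivots: X1,X2,X3)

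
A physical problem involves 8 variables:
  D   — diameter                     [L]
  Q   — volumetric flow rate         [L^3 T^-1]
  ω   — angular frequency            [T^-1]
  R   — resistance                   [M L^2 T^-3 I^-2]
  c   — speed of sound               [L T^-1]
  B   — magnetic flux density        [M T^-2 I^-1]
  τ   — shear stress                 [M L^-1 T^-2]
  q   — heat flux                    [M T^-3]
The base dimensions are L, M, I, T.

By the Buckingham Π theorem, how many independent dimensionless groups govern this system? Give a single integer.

4

Exponent matrix [L,M,I,T] × [D,Q,ω,R,c,B,τ,q]:
  L: [ 1  3  0  2  1  0 -1  0]
  M: [ 0  0  0  1  0  1  1  1]
  I: [ 0  0  0 -2  0 -1  0  0]
  T: [ 0 -1 -1 -3 -1 -2 -2 -3]
RREF → pivots at {D,Q,R,B} ⇒ r = 4
Π count = n − r = 8 − 4 = 4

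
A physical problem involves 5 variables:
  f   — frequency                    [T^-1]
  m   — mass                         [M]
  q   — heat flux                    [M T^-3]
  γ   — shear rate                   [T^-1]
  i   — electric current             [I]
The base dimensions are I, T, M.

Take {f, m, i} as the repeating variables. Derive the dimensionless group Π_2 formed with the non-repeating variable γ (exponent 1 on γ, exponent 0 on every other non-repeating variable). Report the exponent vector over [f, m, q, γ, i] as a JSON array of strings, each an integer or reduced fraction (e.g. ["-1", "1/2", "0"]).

["-1", "0", "0", "1", "0"]

Write exponents as rows I,T,M / cols f,m,q,γ,i:
  I: [ 0  0  0  0  1]
  T: [-1  0 -3 -1  0]
  M: [ 0  1  1  0  0]
RREF → pivots at {f,m,i} ⇒ r = 3
Repeat: f,m,i; free: q,γ
RREF:
  r0: [   1    0    3    1    0]
  r1: [   0    1    1    0    0]
  r2: [   0    0    0    0    1]
Fix exponent of γ at 1, q at 0; solve each RREF row for its pivot's exponent:
  r0: exp(f) + (1)·1 = 0 ⇒ exp(f) = -1
  r1: exp(m) + (0)·1 = 0 ⇒ exp(m) = 0
  r2: exp(i) + (0)·1 = 0 ⇒ exp(i) = 0
Π_2 = f^-1 · γ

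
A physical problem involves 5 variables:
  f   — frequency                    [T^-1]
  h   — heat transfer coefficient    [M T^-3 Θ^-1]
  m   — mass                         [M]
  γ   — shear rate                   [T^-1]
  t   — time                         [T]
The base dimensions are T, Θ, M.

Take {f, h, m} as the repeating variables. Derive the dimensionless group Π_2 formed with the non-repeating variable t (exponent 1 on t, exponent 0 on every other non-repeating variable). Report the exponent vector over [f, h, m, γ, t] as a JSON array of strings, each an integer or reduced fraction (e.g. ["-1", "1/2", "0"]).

["1", "0", "0", "0", "1"]

Exponent matrix [T,Θ,M] × [f,h,m,γ,t]:
  T: [-1 -3  0 -1  1]
  Θ: [ 0 -1  0  0  0]
  M: [ 0  1  1  0  0]
Row reduction gives pivot columns f,h,m; rank = 3
Repeat: f,h,m; free: γ,t
RREF:
  r0: [   1    0    0    1   -1]
  r1: [   0    1    0    0    0]
  r2: [   0    0    1    0    0]
Fix exponent of t at 1, γ at 0; solve each RREF row for its pivot's exponent:
  r0: exp(f) + (-1)·1 = 0 ⇒ exp(f) = 1
  r1: exp(h) + (0)·1 = 0 ⇒ exp(h) = 0
  r2: exp(m) + (0)·1 = 0 ⇒ exp(m) = 0
Π_2 = f · t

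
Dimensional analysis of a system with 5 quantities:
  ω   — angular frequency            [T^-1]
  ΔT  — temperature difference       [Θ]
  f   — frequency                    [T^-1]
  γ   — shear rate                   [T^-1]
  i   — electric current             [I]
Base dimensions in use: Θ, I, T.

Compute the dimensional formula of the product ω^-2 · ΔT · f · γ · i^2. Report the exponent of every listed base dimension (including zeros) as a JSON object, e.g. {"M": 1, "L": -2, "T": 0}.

{"Θ": 1, "I": 2, "T": 0}

Dimensional matrix (Θ×I×T by ω×ΔT×f×γ×i):
  Θ: [ 0  1  0  0  0]
  I: [ 0  0  0  0  1]
  T: [-1  0 -1 -1  0]
  [Θ]: (-2)·0+(1)·1+(1)·0+(1)·0+(2)·0 = 1
  [I]: (-2)·0+(1)·0+(1)·0+(1)·0+(2)·1 = 2
  [T]: (-2)·-1+(1)·0+(1)·-1+(1)·-1+(2)·0 = 0
⇒ Θ I^2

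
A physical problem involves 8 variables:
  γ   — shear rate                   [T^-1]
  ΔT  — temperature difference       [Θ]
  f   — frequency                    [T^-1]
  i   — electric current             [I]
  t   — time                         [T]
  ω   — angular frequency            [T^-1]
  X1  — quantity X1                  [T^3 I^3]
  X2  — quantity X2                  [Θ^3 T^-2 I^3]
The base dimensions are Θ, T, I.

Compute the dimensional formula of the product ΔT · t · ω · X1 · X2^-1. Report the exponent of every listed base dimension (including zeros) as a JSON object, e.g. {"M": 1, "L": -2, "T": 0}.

Exponent matrix [Θ,T,I] × [γ,ΔT,f,i,t,ω,X1,X2]:
  Θ: [ 0  1  0  0  0  0  0  3]
  T: [-1  0 -1  0  1 -1  3 -2]
  I: [ 0  0  0  1  0  0  3  3]
  [Θ]: (1)·1+(1)·0+(1)·0+(1)·0+(-1)·3 = -2
  [T]: (1)·0+(1)·1+(1)·-1+(1)·3+(-1)·-2 = 5
  [I]: (1)·0+(1)·0+(1)·0+(1)·3+(-1)·3 = 0
⇒ Θ^-2 T^5

{"Θ": -2, "T": 5, "I": 0}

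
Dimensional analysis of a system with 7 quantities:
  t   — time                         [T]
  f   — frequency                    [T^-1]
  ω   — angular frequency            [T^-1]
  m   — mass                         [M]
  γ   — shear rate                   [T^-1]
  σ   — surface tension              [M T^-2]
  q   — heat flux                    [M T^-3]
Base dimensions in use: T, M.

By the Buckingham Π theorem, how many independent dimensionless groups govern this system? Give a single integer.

5

Exponent matrix [T,M] × [t,f,ω,m,γ,σ,q]:
  T: [ 1 -1 -1  0 -1 -2 -3]
  M: [ 0  0  0  1  0  1  1]
RREF → pivots at {t,m} ⇒ r = 2
n=7, r=2 ⇒ 5 dimensionless groups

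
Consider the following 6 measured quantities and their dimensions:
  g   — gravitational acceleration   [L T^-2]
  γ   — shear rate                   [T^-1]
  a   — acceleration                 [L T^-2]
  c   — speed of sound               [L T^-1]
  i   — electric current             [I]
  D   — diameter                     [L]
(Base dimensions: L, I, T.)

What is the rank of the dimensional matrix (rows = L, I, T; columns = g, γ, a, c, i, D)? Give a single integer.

Exponent matrix [L,I,T] × [g,γ,a,c,i,D]:
  L: [ 1  0  1  1  0  1]
  I: [ 0  0  0  0  1  0]
  T: [-2 -1 -2 -1  0  0]
RREF → pivots at {g,γ,i} ⇒ r = 3

3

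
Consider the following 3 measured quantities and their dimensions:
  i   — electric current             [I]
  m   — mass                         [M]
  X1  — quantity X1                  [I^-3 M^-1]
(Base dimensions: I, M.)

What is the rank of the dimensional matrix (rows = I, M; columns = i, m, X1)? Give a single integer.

2

Dimensional matrix (I×M by i×m×X1):
  I: [ 1  0 -3]
  M: [ 0  1 -1]
RREF → pivots at {i,m} ⇒ r = 2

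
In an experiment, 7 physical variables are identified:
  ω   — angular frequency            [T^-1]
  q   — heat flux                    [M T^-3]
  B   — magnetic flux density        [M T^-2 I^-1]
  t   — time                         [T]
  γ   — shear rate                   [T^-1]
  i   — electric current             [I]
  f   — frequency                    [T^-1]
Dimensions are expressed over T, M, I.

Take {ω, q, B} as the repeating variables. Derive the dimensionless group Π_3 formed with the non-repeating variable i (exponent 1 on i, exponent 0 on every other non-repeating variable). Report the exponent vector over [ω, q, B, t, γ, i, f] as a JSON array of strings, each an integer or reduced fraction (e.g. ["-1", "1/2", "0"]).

Write exponents as rows T,M,I / cols ω,q,B,t,γ,i,f:
  T: [-1 -3 -2  1 -1  0 -1]
  M: [ 0  1  1  0  0  0  0]
  I: [ 0  0 -1  0  0  1  0]
Row reduction gives pivot columns ω,q,B; rank = 3
Repeat: ω,q,B; free: t,γ,i,f
RREF:
  r0: [   1    0    0   -1    1   -1    1]
  r1: [   0    1    0    0    0    1    0]
  r2: [   0    0    1    0    0   -1    0]
Fix exponent of i at 1, t at 0, γ at 0, f at 0; solve each RREF row for its pivot's exponent:
  r0: exp(ω) + (-1)·1 = 0 ⇒ exp(ω) = 1
  r1: exp(q) + (1)·1 = 0 ⇒ exp(q) = -1
  r2: exp(B) + (-1)·1 = 0 ⇒ exp(B) = 1
Π_3 = ω · q^-1 · B · i

["1", "-1", "1", "0", "0", "1", "0"]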